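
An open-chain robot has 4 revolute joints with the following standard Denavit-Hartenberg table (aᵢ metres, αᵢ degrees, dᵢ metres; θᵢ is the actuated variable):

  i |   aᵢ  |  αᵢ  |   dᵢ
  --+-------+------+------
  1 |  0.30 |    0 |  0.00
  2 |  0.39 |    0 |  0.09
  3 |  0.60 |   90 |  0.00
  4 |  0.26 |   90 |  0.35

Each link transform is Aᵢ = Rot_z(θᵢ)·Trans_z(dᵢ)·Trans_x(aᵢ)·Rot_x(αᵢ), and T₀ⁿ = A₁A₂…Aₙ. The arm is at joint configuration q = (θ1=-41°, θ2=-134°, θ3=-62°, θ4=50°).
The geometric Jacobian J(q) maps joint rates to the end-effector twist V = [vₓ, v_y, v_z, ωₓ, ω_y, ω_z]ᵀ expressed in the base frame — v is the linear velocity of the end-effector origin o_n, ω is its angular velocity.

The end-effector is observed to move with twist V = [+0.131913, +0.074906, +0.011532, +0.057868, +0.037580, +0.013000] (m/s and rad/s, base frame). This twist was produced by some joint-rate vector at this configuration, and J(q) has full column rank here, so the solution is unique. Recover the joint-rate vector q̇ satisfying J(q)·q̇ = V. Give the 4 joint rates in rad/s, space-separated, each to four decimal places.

o_n = [-0.2864, 0.6032, 0.2892]
J₁: ẑ×o_n = [-0.6032, -0.2864, 0.0000], ω = ẑ
J2: z=[0.0000, 0.0000, 1.0000] o=[0.2264, -0.1968, 0.0000] → [-0.8000, -0.5128, 0.0000, 0.0000, 0.0000, 1.0000]
J3: z=[0.0000, 0.0000, 1.0000] o=[-0.1621, -0.2308, 0.0900] → [-0.8340, -0.1243, 0.0000, 0.0000, 0.0000, 1.0000]
J4: z=[0.8387, 0.5446, 0.0000] o=[-0.4889, 0.2724, 0.0900] → [0.1085, -0.1670, 0.1671, 0.8387, 0.5446, 0.0000]
q̇ = J⁺·V = [0.6600, -0.5020, -0.1450, 0.0690]

0.6600 -0.5020 -0.1450 0.0690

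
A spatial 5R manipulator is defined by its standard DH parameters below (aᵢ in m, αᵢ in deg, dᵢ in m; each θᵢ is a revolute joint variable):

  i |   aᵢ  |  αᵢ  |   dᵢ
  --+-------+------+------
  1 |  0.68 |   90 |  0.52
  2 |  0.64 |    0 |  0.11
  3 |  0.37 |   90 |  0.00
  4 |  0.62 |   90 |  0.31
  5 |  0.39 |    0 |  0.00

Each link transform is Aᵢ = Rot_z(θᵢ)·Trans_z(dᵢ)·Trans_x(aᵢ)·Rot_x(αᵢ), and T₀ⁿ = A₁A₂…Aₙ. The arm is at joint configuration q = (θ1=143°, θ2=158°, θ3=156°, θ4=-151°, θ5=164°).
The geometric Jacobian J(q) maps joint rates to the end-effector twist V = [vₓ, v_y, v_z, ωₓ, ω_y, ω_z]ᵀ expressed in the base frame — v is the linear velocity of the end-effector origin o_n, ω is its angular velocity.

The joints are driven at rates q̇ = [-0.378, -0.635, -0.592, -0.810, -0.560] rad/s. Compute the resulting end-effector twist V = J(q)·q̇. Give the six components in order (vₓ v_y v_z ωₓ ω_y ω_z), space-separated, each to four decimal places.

0.5358 -0.2728 0.5739 -1.6491 -0.9069 -0.0106

o_n = [0.0790, -0.0706, 0.3578]
J₁: ẑ×o_n = [0.0706, 0.0790, -0.0000], ω = ẑ
J2: z=[0.6018, 0.7986, 0.0000] o=[-0.5431, 0.4092, 0.5200] → [-0.1296, 0.0976, -0.7856, 0.6018, 0.7986, 0.0000]
J3: z=[0.6018, 0.7986, 0.0000] o=[-0.0030, 0.1400, 0.7597] → [-0.3210, 0.2419, -0.1922, 0.6018, 0.7986, 0.0000]
J4: z=[0.5745, -0.4329, -0.6947] o=[-0.2082, 0.2946, 0.4936] → [-0.1949, -0.1215, -0.0855, 0.5745, -0.4329, -0.6947]
J5: z=[0.7953, 0.4958, 0.3487] o=[0.0898, -0.3063, 0.6683] → [-0.2362, 0.2432, 0.1928, 0.7953, 0.4958, 0.3487]
V = J·q̇ = [0.5358, -0.2728, 0.5739, -1.6491, -0.9069, -0.0106]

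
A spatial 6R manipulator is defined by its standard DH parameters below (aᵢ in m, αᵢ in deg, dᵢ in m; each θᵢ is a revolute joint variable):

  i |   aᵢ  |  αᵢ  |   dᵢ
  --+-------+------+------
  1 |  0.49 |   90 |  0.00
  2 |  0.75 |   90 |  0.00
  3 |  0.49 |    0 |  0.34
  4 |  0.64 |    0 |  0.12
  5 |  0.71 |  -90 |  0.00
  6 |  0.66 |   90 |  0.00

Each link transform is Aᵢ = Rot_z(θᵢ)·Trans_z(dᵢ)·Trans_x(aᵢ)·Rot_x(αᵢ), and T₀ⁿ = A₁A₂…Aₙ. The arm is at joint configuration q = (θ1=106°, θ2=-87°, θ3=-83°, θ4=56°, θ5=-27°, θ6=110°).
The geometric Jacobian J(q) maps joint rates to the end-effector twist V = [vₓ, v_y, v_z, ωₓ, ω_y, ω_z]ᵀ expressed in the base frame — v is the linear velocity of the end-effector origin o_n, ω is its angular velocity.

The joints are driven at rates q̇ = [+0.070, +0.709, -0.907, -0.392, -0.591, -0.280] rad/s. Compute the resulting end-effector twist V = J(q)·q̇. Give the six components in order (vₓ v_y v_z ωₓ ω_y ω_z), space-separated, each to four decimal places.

-1.7630 0.6156 1.6334 0.0064 1.9530 0.3951

o_n = [-1.3266, 0.3864, -1.6539]
J₁: ẑ×o_n = [-0.3864, -1.3266, 0.0000], ω = ẑ
J2: z=[0.9613, 0.2756, 0.0000] o=[-0.1351, 0.4710, 0.0000] → [-0.4559, 1.5899, 0.2471, 0.9613, 0.2756, 0.0000]
J3: z=[0.2753, -0.9599, -0.0523] o=[-0.1459, 0.5087, -0.7490] → [0.8623, 0.3109, -1.1671, 0.2753, -0.9599, -0.0523]
J4: z=[0.2753, -0.9599, -0.0523] o=[-0.5207, 0.0513, -0.8264] → [0.8119, 0.2700, -0.6814, 0.2753, -0.9599, -0.0523]
J5: z=[0.2753, -0.9599, -0.0523] o=[-0.7752, -0.1153, -1.4021] → [0.2680, 0.0982, -0.3912, 0.2753, -0.9599, -0.0523]
J6: z=[0.5533, 0.2027, -0.8079] o=[-1.3333, -0.2526, -1.8189] → [0.5497, -0.0967, 0.3522, 0.5533, 0.2027, -0.8079]
V = J·q̇ = [-1.7630, 0.6156, 1.6334, 0.0064, 1.9530, 0.3951]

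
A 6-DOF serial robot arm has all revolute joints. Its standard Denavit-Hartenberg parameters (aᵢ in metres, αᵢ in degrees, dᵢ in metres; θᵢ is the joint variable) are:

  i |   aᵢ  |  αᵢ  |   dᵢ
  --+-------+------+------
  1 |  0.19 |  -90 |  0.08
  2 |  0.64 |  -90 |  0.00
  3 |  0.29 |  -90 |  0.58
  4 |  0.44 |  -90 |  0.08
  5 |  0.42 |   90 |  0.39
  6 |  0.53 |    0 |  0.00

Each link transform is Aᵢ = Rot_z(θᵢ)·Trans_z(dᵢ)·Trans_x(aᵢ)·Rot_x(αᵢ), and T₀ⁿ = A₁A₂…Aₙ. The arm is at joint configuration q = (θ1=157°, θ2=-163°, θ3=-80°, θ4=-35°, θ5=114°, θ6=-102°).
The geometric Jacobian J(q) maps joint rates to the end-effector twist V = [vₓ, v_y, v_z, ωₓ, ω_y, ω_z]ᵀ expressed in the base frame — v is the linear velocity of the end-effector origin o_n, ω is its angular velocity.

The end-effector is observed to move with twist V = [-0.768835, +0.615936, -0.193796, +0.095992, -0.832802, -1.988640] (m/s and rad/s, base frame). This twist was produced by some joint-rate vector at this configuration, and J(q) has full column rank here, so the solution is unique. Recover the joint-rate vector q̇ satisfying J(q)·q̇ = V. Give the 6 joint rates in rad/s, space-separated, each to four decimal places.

-0.6860 0.2060 -0.8710 -0.0140 0.7030 0.1530

o_n = [-0.1440, -0.4838, 1.0602]
J₁: ẑ×o_n = [0.4838, -0.1440, 0.0000], ω = ẑ
J2: z=[-0.3907, -0.9205, 0.0000] o=[-0.1749, 0.0742, 0.0800] → [-0.9023, 0.3830, 0.2465, -0.3907, -0.9205, 0.0000]
J3: z=[-0.2691, 0.1142, 0.9563] o=[0.3885, -0.1649, 0.2671] → [0.3956, -0.2958, 0.1467, -0.2691, 0.1142, 0.9563]
J4: z=[0.9348, -0.2081, 0.2879] o=[0.1651, -0.3804, 0.8365] → [-0.0168, -0.2981, -0.1610, 0.9348, -0.2081, 0.2879]
J5: z=[0.0874, -0.6508, -0.7542] o=[0.0884, -0.7183, 1.1192] → [0.2152, 0.1804, -0.1307, 0.0874, -0.6508, -0.7542]
J6: z=[-0.6948, -0.5824, 0.4220] o=[-0.1773, -0.7675, 0.6137] → [-0.3797, 0.3243, -0.1777, -0.6948, -0.5824, 0.4220]
q̇ = J⁺·V = [-0.6860, 0.2060, -0.8710, -0.0140, 0.7030, 0.1530]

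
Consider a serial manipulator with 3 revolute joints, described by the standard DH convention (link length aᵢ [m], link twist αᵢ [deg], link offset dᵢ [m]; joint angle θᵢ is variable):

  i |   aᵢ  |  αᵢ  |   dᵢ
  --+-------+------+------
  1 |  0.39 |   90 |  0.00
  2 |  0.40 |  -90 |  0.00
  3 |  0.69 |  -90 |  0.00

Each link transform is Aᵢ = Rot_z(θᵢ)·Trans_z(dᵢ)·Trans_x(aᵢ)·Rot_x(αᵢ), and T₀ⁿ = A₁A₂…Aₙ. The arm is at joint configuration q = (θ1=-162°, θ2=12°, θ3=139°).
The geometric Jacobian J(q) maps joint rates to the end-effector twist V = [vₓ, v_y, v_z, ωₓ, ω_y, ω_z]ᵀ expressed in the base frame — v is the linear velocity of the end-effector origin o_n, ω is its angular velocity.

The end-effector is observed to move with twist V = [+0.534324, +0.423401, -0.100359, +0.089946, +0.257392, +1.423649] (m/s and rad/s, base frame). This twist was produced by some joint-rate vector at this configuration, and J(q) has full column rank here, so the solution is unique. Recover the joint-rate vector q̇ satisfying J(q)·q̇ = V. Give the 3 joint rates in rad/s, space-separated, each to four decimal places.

o_n = [-0.1187, -0.5145, -0.0251]
J₁: ẑ×o_n = [0.5145, -0.1187, 0.0000], ω = ẑ
J2: z=[-0.3090, 0.9511, 0.0000] o=[-0.3709, -0.1205, 0.0000] → [-0.0239, -0.0078, -0.1181, -0.3090, 0.9511, 0.0000]
J3: z=[0.1977, 0.0642, 0.9781] o=[-0.7430, -0.2414, 0.0832] → [0.2602, 0.6321, -0.0941, 0.1977, 0.0642, 0.9781]
q̇ = J⁺·V = [0.6470, 0.2170, 0.7940]

0.6470 0.2170 0.7940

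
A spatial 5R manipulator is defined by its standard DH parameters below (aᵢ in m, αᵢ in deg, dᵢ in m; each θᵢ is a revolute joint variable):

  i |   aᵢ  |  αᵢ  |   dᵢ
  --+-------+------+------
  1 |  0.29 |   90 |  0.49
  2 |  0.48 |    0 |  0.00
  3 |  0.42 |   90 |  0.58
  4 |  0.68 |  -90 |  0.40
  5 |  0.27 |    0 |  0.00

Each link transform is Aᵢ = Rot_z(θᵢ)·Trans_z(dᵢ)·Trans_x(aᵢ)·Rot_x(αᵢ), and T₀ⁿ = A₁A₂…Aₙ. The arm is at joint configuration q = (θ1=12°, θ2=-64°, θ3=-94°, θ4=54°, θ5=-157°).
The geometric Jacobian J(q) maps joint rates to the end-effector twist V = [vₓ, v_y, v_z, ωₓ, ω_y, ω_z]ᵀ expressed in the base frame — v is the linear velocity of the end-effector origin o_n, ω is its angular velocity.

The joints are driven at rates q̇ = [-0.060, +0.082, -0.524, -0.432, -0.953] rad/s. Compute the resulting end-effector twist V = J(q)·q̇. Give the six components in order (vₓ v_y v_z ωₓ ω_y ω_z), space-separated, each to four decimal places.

0.0336 0.2215 0.1230 -0.7493 0.8653 -0.7494

o_n = [-0.1135, -0.9739, 0.2749]
J₁: ẑ×o_n = [0.9739, -0.1135, 0.0000], ω = ẑ
J2: z=[0.2079, -0.9781, 0.0000] o=[0.2837, 0.0603, 0.4900] → [0.2104, 0.0447, -0.6035, 0.2079, -0.9781, 0.0000]
J3: z=[0.2079, -0.9781, 0.0000] o=[0.4895, 0.1040, 0.0586] → [-0.2116, -0.0450, -0.8139, 0.2079, -0.9781, 0.0000]
J4: z=[-0.3664, -0.0779, 0.9272] o=[0.2292, -0.5442, -0.0988] → [0.3693, -0.1808, 0.1308, -0.3664, -0.0779, 0.9272]
J5: z=[0.8559, -0.4190, 0.3031] o=[-0.1655, -1.1906, 0.1224] → [-0.1296, -0.1148, 0.2072, 0.8559, -0.4190, 0.3031]
V = J·q̇ = [0.0336, 0.2215, 0.1230, -0.7493, 0.8653, -0.7494]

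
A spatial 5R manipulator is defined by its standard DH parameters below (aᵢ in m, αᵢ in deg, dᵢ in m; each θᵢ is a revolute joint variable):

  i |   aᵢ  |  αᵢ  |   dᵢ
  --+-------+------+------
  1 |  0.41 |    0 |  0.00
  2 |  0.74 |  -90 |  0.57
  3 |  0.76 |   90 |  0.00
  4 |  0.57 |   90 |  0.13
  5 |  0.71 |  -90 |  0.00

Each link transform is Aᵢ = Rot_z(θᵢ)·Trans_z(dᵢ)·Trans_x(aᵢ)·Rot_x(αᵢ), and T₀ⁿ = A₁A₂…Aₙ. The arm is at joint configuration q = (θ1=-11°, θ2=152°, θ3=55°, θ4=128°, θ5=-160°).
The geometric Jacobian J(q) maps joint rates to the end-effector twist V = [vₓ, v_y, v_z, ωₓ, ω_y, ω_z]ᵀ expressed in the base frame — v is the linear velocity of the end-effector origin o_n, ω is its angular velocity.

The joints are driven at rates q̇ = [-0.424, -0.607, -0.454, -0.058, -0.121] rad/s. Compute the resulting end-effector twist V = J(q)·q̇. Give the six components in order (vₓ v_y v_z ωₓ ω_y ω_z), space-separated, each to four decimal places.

0.4530 0.9529 0.2066 0.4120 0.3464 -0.9862

o_n = [-0.4180, 0.6847, -0.1663]
J₁: ẑ×o_n = [-0.6847, -0.4180, 0.0000], ω = ẑ
J2: z=[0.0000, 0.0000, 1.0000] o=[0.4025, -0.0782, 0.0000] → [-0.7630, -0.8205, 0.0000, 0.0000, 0.0000, 1.0000]
J3: z=[-0.6293, -0.7771, 0.0000] o=[-0.1726, 0.3875, 0.5700] → [0.5722, -0.4634, -0.3778, -0.6293, -0.7771, 0.0000]
J4: z=[-0.6366, 0.5155, 0.5736] o=[-0.5114, 0.6618, -0.0526] → [-0.0718, -0.0189, -0.0627, -0.6366, 0.5155, 0.5736]
J5: z=[-0.7387, -0.1940, -0.6455] o=[-0.7204, 0.2531, 0.3095] → [0.3709, -0.5466, -0.2602, -0.7387, -0.1940, -0.6455]
V = J·q̇ = [0.4530, 0.9529, 0.2066, 0.4120, 0.3464, -0.9862]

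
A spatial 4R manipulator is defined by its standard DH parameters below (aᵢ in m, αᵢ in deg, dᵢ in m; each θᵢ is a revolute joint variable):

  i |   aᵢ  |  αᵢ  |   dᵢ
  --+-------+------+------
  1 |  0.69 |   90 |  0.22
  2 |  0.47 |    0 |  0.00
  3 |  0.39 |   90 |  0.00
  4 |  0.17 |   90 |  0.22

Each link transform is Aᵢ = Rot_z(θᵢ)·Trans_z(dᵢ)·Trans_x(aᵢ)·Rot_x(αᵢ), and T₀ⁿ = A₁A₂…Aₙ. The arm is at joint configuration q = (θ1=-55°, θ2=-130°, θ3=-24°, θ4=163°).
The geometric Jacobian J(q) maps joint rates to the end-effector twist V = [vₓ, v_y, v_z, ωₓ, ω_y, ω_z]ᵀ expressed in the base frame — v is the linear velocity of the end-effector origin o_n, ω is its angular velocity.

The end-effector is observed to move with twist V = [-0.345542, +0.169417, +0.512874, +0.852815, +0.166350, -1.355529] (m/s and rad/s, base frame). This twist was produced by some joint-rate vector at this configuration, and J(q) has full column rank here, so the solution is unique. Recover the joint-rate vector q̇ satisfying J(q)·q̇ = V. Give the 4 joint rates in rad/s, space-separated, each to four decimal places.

-0.6320 -0.9650 0.1710 -0.8050

o_n = [0.0092, -0.0998, -0.0420]
J₁: ẑ×o_n = [0.0998, 0.0092, -0.0000], ω = ẑ
J2: z=[-0.8192, -0.5736, 0.0000] o=[0.3958, -0.5652, 0.2200] → [0.1503, -0.2146, -0.6030, -0.8192, -0.5736, 0.0000]
J3: z=[-0.8192, -0.5736, 0.0000] o=[0.2225, -0.3177, -0.1400] → [-0.0562, 0.0803, -0.3009, -0.8192, -0.5736, 0.0000]
J4: z=[-0.2514, 0.3591, 0.8988] o=[0.0214, -0.0306, -0.3110] → [0.1588, 0.0567, 0.0218, -0.2514, 0.3591, 0.8988]
q̇ = J⁺·V = [-0.6320, -0.9650, 0.1710, -0.8050]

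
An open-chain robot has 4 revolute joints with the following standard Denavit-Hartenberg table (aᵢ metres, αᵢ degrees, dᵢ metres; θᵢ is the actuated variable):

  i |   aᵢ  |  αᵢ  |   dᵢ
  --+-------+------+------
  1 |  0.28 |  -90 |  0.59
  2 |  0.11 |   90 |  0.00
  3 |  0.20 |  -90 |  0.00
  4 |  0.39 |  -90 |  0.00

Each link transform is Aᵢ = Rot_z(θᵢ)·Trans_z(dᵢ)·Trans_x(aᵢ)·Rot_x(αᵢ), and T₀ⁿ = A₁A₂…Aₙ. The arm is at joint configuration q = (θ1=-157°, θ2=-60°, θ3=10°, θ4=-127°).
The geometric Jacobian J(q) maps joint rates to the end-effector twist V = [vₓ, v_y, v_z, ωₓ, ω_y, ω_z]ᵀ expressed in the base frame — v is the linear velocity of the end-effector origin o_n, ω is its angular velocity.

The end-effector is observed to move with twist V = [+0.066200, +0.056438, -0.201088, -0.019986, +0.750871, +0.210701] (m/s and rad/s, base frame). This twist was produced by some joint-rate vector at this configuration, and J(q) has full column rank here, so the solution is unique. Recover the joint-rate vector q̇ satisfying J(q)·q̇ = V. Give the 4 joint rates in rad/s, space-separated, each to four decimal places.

-0.0010 -0.4390 0.3440 -0.2640

o_n = [-0.0467, -0.0133, 0.8114]
J₁: ẑ×o_n = [0.0133, -0.0467, 0.0000], ω = ẑ
J2: z=[0.3907, -0.9205, 0.0000] o=[-0.2577, -0.1094, 0.5900] → [-0.2038, -0.0865, 0.2318, 0.3907, -0.9205, 0.0000]
J3: z=[0.7972, 0.3384, 0.5000] o=[-0.3084, -0.1309, 0.6853] → [-0.0161, 0.0303, 0.0052, 0.7972, 0.3384, 0.5000]
J4: z=[0.4647, -0.8726, -0.1504] o=[-0.3855, -0.2013, 0.8558] → [0.0671, -0.0303, 0.3830, 0.4647, -0.8726, -0.1504]
q̇ = J⁺·V = [-0.0010, -0.4390, 0.3440, -0.2640]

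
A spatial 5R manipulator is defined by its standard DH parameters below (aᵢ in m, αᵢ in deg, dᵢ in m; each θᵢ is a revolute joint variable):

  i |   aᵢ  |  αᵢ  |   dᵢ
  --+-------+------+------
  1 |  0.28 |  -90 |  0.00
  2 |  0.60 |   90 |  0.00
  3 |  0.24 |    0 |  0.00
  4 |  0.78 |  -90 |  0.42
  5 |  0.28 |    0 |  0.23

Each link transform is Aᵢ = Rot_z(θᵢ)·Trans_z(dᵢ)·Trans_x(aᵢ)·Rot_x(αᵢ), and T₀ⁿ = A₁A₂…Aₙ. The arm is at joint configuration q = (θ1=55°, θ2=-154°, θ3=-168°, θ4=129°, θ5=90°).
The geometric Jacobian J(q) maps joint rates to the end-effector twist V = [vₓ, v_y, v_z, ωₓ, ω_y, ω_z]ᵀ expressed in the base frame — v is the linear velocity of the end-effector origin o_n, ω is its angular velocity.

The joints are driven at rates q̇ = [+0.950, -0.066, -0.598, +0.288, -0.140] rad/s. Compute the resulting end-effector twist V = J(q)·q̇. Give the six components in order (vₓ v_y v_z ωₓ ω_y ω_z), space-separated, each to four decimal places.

o_n = [-0.1535, -0.8503, 0.3635]
J₁: ẑ×o_n = [0.8503, -0.1535, 0.0000], ω = ẑ
J2: z=[-0.8192, 0.5736, 0.0000] o=[0.1606, 0.2294, 0.0000] → [0.2085, 0.2977, 1.0646, -0.8192, 0.5736, 0.0000]
J3: z=[-0.2514, -0.3591, -0.8988] o=[-0.1487, -0.2124, 0.2630] → [-0.6094, 0.0295, 0.1587, -0.2514, -0.3591, -0.8988]
J4: z=[-0.2514, -0.3591, -0.8988] o=[0.0132, -0.0682, 0.1601] → [-0.7760, 0.2009, 0.1368, -0.2514, -0.3591, -0.8988]
J5: z=[-0.9610, -0.0176, 0.2759] o=[-0.0028, -0.9468, 0.0483] → [-0.0322, 0.2613, -0.0954, -0.9610, -0.0176, 0.2759]
V = J·q̇ = [0.9395, -0.1618, -0.1124, 0.2666, 0.0759, 1.1900]

0.9395 -0.1618 -0.1124 0.2666 0.0759 1.1900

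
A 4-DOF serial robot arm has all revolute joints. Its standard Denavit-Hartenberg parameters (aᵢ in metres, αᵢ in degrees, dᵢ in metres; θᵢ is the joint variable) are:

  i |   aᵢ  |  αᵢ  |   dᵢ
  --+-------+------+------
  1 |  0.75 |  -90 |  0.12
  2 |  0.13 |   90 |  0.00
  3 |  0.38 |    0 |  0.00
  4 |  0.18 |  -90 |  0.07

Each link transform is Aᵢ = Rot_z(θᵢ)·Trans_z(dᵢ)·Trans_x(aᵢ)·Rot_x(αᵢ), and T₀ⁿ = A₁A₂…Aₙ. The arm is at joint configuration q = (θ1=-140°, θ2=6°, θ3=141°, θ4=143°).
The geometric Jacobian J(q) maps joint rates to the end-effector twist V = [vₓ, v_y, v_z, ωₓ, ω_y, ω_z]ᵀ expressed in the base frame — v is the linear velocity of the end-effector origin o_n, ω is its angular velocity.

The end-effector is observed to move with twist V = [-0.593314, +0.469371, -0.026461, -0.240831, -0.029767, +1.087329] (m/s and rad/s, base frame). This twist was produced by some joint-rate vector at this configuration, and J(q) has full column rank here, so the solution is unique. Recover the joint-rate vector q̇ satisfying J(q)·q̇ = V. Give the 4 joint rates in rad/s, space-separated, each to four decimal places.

-0.8500 -0.1320 0.9650 0.9830

o_n = [-0.4459, -0.4584, 0.2023]
J₁: ẑ×o_n = [0.4584, -0.4459, 0.0000], ω = ẑ
J2: z=[0.6428, -0.7660, 0.0000] o=[-0.5745, -0.4821, 0.1200] → [-0.0631, -0.0529, 0.1138, 0.6428, -0.7660, 0.0000]
J3: z=[-0.0801, -0.0672, 0.9945] o=[-0.6736, -0.5652, 0.1064] → [-0.1127, 0.2341, 0.0067, -0.0801, -0.0672, 0.9945]
J4: z=[-0.0801, -0.0672, 0.9945] o=[-0.2949, -0.5596, 0.1373] → [-0.1051, -0.1450, -0.0183, -0.0801, -0.0672, 0.9945]
q̇ = J⁺·V = [-0.8500, -0.1320, 0.9650, 0.9830]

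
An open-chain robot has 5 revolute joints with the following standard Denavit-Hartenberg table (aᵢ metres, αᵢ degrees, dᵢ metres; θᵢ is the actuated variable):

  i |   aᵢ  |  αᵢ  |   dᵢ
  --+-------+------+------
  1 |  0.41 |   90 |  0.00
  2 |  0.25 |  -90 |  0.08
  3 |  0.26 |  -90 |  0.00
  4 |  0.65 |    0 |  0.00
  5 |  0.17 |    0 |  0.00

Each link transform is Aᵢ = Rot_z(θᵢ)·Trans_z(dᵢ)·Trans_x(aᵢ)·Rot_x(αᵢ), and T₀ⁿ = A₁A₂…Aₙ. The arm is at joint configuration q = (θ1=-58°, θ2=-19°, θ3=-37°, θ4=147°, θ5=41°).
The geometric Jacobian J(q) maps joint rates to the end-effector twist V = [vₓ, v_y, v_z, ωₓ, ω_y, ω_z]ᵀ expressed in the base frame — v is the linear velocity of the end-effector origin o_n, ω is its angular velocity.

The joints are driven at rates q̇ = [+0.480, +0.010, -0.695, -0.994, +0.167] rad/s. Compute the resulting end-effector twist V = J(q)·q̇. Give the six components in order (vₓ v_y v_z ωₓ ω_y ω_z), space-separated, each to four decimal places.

o_n = [0.2677, -0.0643, -0.2758]
J₁: ẑ×o_n = [0.0643, 0.2677, -0.0000], ω = ẑ
J2: z=[-0.8480, -0.5299, 0.0000] o=[0.2173, -0.3477, 0.0000] → [0.1462, -0.2339, -0.2136, -0.8480, -0.5299, 0.0000]
J3: z=[0.1725, -0.2761, 0.9455] o=[0.2747, -0.5906, -0.0814] → [-0.4439, 0.0269, 0.0889, 0.1725, -0.2761, 0.9455]
J4: z=[0.9788, -0.0594, -0.1959] o=[0.2460, -0.8400, -0.1490] → [0.1595, 0.1199, 0.7605, 0.9788, -0.0594, -0.1959]
J5: z=[0.9788, -0.0594, -0.1959] o=[0.2450, -0.2193, -0.3420] → [0.0264, -0.0692, 0.1530, 0.9788, -0.0594, -0.1959]
V = J·q̇ = [0.1867, -0.0233, -0.7943, -0.9379, 0.2357, -0.0151]

0.1867 -0.0233 -0.7943 -0.9379 0.2357 -0.0151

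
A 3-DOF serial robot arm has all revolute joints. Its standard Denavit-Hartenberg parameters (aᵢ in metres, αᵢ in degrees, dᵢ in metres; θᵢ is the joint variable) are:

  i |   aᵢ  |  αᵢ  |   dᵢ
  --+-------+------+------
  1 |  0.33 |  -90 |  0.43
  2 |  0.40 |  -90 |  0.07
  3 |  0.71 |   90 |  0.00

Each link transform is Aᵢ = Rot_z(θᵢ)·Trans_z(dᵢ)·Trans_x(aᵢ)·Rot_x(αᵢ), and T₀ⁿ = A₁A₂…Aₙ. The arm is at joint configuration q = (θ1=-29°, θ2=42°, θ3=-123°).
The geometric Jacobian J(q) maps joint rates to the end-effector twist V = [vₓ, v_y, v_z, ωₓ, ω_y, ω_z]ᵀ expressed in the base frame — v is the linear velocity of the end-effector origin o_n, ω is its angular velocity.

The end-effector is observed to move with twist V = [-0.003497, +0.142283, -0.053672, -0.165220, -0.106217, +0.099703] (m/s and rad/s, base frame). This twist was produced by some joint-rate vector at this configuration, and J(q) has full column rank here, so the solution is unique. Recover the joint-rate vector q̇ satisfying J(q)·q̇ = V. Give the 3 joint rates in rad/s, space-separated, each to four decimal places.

o_n = [0.6199, 0.4172, 0.4211]
J₁: ẑ×o_n = [-0.4172, 0.6199, 0.0000], ω = ẑ
J2: z=[0.4848, 0.8746, 0.0000] o=[0.2886, -0.1600, 0.4300] → [-0.0078, 0.0043, -0.0099, 0.4848, 0.8746, 0.0000]
J3: z=[-0.5852, 0.3244, -0.7431] o=[0.5825, -0.2429, 0.1623] → [0.5745, 0.1237, -0.3984, -0.5852, 0.3244, -0.7431]
q̇ = J⁺·V = [0.2030, -0.1730, 0.1390]

0.2030 -0.1730 0.1390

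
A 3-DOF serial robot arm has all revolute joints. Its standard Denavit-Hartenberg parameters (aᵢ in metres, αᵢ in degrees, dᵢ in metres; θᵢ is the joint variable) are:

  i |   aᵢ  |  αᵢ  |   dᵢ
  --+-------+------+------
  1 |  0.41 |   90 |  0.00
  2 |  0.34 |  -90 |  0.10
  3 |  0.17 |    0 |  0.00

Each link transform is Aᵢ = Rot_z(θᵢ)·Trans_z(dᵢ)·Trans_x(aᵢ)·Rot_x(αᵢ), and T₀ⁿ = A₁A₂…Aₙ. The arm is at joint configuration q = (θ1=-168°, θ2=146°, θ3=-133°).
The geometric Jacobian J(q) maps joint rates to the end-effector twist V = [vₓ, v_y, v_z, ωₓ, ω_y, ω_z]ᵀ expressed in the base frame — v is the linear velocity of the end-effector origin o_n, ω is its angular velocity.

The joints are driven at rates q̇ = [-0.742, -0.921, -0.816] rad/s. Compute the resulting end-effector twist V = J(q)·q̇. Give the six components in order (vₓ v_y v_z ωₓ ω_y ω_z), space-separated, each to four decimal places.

-0.0473 0.0633 0.1143 -0.2548 -0.9957 -0.0655

o_n = [-0.2660, 0.1728, 0.1253]
J₁: ẑ×o_n = [-0.1728, -0.2660, 0.0000], ω = ẑ
J2: z=[-0.2079, 0.9781, 0.0000] o=[-0.4010, -0.0852, 0.0000] → [0.1226, 0.0260, -0.1858, -0.2079, 0.9781, 0.0000]
J3: z=[0.5470, 0.1163, -0.8290] o=[-0.1461, 0.0712, 0.1901] → [0.0767, 0.1348, 0.0695, 0.5470, 0.1163, -0.8290]
V = J·q̇ = [-0.0473, 0.0633, 0.1143, -0.2548, -0.9957, -0.0655]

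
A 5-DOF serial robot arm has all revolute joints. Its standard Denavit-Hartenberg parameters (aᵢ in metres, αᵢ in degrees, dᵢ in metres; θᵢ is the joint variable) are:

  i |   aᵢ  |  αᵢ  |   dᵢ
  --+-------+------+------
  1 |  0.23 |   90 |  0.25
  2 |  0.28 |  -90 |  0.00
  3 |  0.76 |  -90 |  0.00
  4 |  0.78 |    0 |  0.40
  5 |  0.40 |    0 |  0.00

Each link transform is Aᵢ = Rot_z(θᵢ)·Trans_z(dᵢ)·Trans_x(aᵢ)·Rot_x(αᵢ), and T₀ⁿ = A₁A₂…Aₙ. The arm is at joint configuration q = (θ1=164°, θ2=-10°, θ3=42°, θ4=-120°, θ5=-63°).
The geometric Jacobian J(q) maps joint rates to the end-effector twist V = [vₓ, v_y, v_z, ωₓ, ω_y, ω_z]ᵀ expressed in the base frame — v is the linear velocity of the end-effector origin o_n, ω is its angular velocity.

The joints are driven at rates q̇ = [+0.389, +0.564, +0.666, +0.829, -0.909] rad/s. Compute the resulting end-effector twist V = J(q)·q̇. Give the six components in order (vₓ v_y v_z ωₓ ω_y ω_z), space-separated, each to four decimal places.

o_n = [-0.3978, -0.1747, 0.8963]
J₁: ẑ×o_n = [0.1747, -0.3978, 0.0000], ω = ẑ
J2: z=[0.2756, 0.9613, 0.0000] o=[-0.2211, 0.0634, 0.2500] → [0.6212, -0.1781, 0.1043, 0.2756, 0.9613, 0.0000]
J3: z=[-0.1669, 0.0479, 0.9848] o=[-0.4862, 0.1394, 0.2014] → [0.3426, 0.2030, 0.0482, -0.1669, 0.0479, 0.9848]
J4: z=[0.4286, -0.8960, 0.1162] o=[-1.1610, -0.1961, 0.1033] → [-0.7130, -0.2512, 0.6930, 0.4286, -0.8960, 0.1162]
J5: z=[0.4286, -0.8960, 0.1162] o=[-0.7560, -0.3500, 0.8653] → [-0.0481, 0.0284, 0.3961, 0.4286, -0.8960, 0.1162]
V = J·q̇ = [0.0991, -0.3541, 0.3054, 0.0100, 0.6457, 1.0356]

0.0991 -0.3541 0.3054 0.0100 0.6457 1.0356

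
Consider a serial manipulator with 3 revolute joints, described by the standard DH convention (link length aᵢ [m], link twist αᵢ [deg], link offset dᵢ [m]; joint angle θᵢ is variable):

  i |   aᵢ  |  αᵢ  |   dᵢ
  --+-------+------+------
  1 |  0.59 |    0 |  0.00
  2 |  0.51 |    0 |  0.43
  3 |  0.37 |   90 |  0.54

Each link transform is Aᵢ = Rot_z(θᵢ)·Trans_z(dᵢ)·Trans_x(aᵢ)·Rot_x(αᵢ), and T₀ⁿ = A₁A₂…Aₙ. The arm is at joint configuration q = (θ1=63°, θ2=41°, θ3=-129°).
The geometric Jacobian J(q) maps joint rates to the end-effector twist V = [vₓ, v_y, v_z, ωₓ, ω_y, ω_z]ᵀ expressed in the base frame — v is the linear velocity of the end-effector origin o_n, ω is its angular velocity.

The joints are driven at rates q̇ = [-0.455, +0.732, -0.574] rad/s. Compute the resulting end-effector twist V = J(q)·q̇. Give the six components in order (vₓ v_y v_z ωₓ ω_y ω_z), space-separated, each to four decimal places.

0.0557 -0.2556 0.0000 0.0000 0.0000 -0.2970

o_n = [0.4798, 0.8642, 0.9700]
J₁: ẑ×o_n = [-0.8642, 0.4798, 0.0000], ω = ẑ
J2: z=[0.0000, 0.0000, 1.0000] o=[0.2679, 0.5257, 0.0000] → [-0.3385, 0.2120, 0.0000, 0.0000, 0.0000, 1.0000]
J3: z=[0.0000, 0.0000, 1.0000] o=[0.1445, 1.0205, 0.4300] → [0.1564, 0.3353, -0.0000, 0.0000, 0.0000, 1.0000]
V = J·q̇ = [0.0557, -0.2556, 0.0000, 0.0000, 0.0000, -0.2970]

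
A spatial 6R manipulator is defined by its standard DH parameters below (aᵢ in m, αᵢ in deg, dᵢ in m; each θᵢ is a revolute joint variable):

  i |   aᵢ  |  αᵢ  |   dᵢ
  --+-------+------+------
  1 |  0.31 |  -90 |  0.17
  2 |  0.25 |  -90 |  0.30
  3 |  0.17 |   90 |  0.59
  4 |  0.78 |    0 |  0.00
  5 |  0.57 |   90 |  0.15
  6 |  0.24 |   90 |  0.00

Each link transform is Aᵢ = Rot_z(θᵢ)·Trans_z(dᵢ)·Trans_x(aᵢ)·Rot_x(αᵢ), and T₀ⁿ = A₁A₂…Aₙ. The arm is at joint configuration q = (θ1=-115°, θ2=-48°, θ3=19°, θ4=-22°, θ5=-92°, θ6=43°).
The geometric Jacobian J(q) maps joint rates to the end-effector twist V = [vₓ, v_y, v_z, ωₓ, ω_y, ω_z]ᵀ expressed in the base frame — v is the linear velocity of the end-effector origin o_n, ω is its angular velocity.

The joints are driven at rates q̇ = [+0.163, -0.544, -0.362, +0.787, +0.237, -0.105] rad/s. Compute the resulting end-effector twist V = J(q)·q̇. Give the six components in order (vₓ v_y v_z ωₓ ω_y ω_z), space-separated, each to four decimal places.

o_n = [0.0987, -0.7456, 1.1027]
J₁: ẑ×o_n = [0.7456, 0.0987, -0.0000], ω = ẑ
J2: z=[0.9063, -0.4226, 0.0000] o=[-0.1310, -0.2810, 0.1700] → [-0.3942, -0.8453, -0.3241, 0.9063, -0.4226, 0.0000]
J3: z=[-0.3141, -0.6735, -0.6691] o=[0.0702, -0.5594, 0.3558] → [-0.6277, 0.2155, 0.0777, -0.3141, -0.6735, -0.6691]
J4: z=[0.7649, -0.5970, 0.2419] o=[-0.2107, -1.0308, 0.0805] → [-0.6793, -0.7070, 0.4029, 0.7649, -0.5970, 0.2419]
J5: z=[0.7649, -0.5970, 0.2419] o=[-0.5257, -1.1492, 0.7841] → [-0.2878, -0.0926, 0.6815, 0.7649, -0.5970, 0.2419]
J6: z=[0.3861, 0.1242, -0.9141] o=[-0.1171, -0.7870, 1.0059] → [0.0498, -0.2345, -0.0108, 0.3861, 0.1242, -0.9141]
V = J·q̇ = [-0.0449, -0.1558, 0.6279, 0.3633, -0.1507, 0.7490]

-0.0449 -0.1558 0.6279 0.3633 -0.1507 0.7490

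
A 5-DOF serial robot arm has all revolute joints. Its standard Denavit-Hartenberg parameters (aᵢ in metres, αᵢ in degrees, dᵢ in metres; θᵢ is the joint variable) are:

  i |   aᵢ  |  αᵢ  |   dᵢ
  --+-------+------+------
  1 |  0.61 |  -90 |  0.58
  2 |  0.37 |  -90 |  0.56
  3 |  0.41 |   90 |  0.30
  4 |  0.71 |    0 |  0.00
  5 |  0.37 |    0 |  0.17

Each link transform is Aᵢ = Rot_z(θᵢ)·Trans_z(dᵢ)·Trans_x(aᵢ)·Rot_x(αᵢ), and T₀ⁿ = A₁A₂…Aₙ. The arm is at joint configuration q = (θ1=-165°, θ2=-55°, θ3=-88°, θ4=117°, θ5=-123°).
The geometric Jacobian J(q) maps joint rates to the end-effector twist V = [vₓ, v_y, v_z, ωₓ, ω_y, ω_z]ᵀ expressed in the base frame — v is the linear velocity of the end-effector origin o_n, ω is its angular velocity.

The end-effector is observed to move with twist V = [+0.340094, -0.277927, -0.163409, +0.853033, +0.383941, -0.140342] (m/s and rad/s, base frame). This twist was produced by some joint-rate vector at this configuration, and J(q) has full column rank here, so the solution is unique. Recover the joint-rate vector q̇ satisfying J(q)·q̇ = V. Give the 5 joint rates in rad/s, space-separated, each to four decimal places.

0.3990 -0.1840 -0.4470 0.3120 0.6600

o_n = [-1.1519, -1.3660, 0.2442]
J₁: ẑ×o_n = [1.3660, -1.1519, 0.0000], ω = ẑ
J2: z=[0.2588, -0.9659, 0.0000] o=[-0.5892, -0.1579, 0.5800] → [0.3244, 0.0869, -0.8562, 0.2588, -0.9659, 0.0000]
J3: z=[-0.7912, -0.2120, -0.5736] o=[-0.6493, -0.7537, 0.8831] → [-0.2157, -0.2172, 0.3779, -0.7912, -0.2120, -0.5736]
J4: z=[0.5627, 0.1147, -0.8187] o=[-0.7885, -1.2152, 0.7227] → [-0.1783, 0.5668, -0.0432, 0.5627, 0.1147, -0.8187]
J5: z=[0.5627, 0.1147, -0.8187] o=[-1.3662, -1.0365, 0.3507] → [-0.2819, -0.1156, -0.2100, 0.5627, 0.1147, -0.8187]
q̇ = J⁺·V = [0.3990, -0.1840, -0.4470, 0.3120, 0.6600]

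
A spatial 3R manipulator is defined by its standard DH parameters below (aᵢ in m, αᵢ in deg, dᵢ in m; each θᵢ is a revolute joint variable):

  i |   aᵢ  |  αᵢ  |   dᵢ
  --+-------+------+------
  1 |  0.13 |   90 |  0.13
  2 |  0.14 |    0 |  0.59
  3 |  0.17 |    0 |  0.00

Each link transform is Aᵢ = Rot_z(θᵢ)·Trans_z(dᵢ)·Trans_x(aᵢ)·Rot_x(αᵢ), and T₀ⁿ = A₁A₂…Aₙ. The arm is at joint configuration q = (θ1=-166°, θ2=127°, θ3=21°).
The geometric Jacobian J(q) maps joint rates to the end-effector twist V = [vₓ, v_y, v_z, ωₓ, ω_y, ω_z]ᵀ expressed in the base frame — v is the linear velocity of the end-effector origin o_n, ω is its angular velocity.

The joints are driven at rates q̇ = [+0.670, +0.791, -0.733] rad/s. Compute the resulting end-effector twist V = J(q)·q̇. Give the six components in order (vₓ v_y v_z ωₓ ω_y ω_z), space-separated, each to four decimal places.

o_n = [-0.0472, 0.5963, 0.3319]
J₁: ẑ×o_n = [-0.5963, -0.0472, 0.0000], ω = ẑ
J2: z=[-0.2419, 0.9703, 0.0000] o=[-0.1261, -0.0314, 0.1300] → [0.1959, 0.0488, -0.2284, -0.2419, 0.9703, 0.0000]
J3: z=[-0.2419, 0.9703, 0.0000] o=[-0.1871, 0.5614, 0.2418] → [0.0874, 0.0218, -0.1442, -0.2419, 0.9703, 0.0000]
V = J·q̇ = [-0.3086, -0.0090, -0.0750, -0.0140, 0.0563, 0.6700]

-0.3086 -0.0090 -0.0750 -0.0140 0.0563 0.6700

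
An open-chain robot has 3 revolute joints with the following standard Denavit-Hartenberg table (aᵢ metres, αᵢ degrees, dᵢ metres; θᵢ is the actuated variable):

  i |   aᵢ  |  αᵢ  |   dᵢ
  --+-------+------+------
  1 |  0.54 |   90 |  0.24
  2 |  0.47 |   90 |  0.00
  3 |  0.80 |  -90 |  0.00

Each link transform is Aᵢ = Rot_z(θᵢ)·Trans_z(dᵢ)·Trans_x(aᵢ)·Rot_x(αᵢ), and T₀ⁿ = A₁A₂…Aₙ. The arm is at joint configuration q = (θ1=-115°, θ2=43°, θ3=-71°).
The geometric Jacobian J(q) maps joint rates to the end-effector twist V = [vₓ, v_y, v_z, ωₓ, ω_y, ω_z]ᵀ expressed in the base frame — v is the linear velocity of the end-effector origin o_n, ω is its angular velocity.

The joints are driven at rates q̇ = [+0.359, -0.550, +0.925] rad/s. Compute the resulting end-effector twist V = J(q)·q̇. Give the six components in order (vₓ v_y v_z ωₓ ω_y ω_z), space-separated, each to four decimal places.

o_n = [0.2316, -1.2932, 0.7382]
J₁: ẑ×o_n = [1.2932, 0.2316, -0.0000], ω = ẑ
J2: z=[-0.9063, 0.4226, 0.0000] o=[-0.2282, -0.4894, 0.2400] → [0.2105, 0.4515, 0.5342, -0.9063, 0.4226, 0.0000]
J3: z=[-0.2882, -0.6181, -0.7314] o=[-0.3735, -0.8009, 0.5605] → [-0.4698, -0.3913, 0.5159, -0.2882, -0.6181, -0.7314]
V = J·q̇ = [-0.0861, -0.5271, 0.1834, 0.2319, -0.8042, -0.3175]

-0.0861 -0.5271 0.1834 0.2319 -0.8042 -0.3175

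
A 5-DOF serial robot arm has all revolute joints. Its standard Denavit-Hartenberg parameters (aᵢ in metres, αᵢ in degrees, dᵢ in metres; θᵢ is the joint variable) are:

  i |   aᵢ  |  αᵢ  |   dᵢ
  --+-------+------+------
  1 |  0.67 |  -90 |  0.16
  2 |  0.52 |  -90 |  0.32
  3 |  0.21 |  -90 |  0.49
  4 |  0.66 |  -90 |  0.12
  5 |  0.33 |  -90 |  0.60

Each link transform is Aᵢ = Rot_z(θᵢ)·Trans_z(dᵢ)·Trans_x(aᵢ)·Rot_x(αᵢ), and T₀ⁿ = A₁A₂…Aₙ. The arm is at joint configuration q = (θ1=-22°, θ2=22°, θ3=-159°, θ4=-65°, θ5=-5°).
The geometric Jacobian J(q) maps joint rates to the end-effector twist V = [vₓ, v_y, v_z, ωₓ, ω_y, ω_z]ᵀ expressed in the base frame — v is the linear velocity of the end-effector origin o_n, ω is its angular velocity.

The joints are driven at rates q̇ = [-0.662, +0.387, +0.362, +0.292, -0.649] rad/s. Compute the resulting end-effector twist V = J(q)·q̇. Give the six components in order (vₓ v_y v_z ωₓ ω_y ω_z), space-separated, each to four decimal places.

0.7299 0.5648 0.5854 0.5092 0.2784 -1.4969

o_n = [0.1096, 0.9035, -0.6951]
J₁: ẑ×o_n = [-0.9035, 0.1096, 0.0000], ω = ẑ
J2: z=[0.3746, 0.9272, 0.0000] o=[0.6212, -0.2510, 0.1600] → [-0.7928, 0.3203, 0.9069, 0.3746, 0.9272, 0.0000]
J3: z=[-0.3473, 0.1403, -0.9272] o=[1.1881, -0.1349, -0.0348] → [0.8701, 0.7707, -0.2093, -0.3473, 0.1403, -0.9272]
J4: z=[0.6578, 0.7411, -0.1342] o=[0.8776, 0.0717, -0.4157] → [-0.0954, 0.2869, 1.1163, 0.6578, 0.7411, -0.1342]
J5: z=[-0.4589, 0.5357, 0.7088] o=[0.5623, 0.4277, -0.8888] → [-0.2334, -0.2320, 0.0242, -0.4589, 0.5357, 0.7088]
V = J·q̇ = [0.7299, 0.5648, 0.5854, 0.5092, 0.2784, -1.4969]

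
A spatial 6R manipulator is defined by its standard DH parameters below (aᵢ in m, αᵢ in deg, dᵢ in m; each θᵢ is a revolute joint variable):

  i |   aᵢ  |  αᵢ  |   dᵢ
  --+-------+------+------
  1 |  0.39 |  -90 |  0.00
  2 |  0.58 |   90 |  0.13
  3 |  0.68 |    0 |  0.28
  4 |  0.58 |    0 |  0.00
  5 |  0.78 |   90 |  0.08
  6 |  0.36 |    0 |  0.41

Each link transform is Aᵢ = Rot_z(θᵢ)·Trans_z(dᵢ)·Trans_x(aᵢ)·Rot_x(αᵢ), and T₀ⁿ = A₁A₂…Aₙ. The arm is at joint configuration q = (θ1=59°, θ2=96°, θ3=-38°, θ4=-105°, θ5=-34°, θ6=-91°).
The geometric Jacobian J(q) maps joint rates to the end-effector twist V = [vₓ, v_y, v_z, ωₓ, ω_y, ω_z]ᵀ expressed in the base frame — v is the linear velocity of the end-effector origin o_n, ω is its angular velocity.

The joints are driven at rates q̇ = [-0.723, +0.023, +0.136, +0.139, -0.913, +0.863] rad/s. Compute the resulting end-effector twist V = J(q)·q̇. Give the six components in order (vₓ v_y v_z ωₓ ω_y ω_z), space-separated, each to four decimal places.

-0.2281 -0.1017 -0.0775 -1.0828 -0.0841 -0.6114

o_n = [0.4389, 0.2086, 0.1407]
J₁: ẑ×o_n = [-0.2086, 0.4389, 0.0000], ω = ẑ
J2: z=[-0.8572, 0.5150, 0.0000] o=[0.2009, 0.3343, 0.0000] → [0.0725, 0.1206, -0.0148, -0.8572, 0.5150, 0.0000]
J3: z=[0.5122, 0.8525, -0.1045] o=[0.0582, 0.3493, -0.5768] → [0.5970, -0.4073, -0.3966, 0.5122, 0.8525, -0.1045]
J4: z=[0.5122, 0.8525, -0.1045] o=[0.5316, 0.3243, -1.1390] → [1.0788, -0.6458, 0.0198, 0.5122, 0.8525, -0.1045]
J5: z=[0.5122, 0.8525, -0.1045] o=[0.8558, 0.1861, -0.6783] → [0.7006, -0.3759, 0.3669, 0.5122, 0.8525, -0.1045]
J6: z=[-0.8532, 0.5190, 0.0520] o=[0.9737, 0.3030, 0.0880] → [0.0323, 0.0171, 0.3581, -0.8532, 0.5190, 0.0520]
V = J·q̇ = [-0.2281, -0.1017, -0.0775, -1.0828, -0.0841, -0.6114]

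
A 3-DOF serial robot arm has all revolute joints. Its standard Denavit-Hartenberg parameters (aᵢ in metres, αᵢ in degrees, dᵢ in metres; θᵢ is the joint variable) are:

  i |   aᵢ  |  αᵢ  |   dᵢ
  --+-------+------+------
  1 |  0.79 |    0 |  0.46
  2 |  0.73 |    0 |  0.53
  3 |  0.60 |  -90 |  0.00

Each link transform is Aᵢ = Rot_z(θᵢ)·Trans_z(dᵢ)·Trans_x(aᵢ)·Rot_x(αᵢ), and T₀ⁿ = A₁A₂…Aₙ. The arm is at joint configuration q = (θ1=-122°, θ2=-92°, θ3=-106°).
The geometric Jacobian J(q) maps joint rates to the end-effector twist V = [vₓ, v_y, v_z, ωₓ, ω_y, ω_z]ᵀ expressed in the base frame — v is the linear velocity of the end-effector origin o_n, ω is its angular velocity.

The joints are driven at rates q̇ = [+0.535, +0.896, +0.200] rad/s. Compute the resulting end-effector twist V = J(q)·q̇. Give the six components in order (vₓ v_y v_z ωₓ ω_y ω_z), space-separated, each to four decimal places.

o_n = [-0.5642, 0.1239, 0.9900]
J₁: ẑ×o_n = [-0.1239, -0.5642, 0.0000], ω = ẑ
J2: z=[0.0000, 0.0000, 1.0000] o=[-0.4186, -0.6700, 0.4600] → [-0.7939, -0.1456, 0.0000, 0.0000, 0.0000, 1.0000]
J3: z=[0.0000, 0.0000, 1.0000] o=[-1.0238, -0.2617, 0.9900] → [-0.3857, 0.4596, 0.0000, 0.0000, 0.0000, 1.0000]
V = J·q̇ = [-0.8548, -0.3404, 0.0000, 0.0000, 0.0000, 1.6310]

-0.8548 -0.3404 0.0000 0.0000 0.0000 1.6310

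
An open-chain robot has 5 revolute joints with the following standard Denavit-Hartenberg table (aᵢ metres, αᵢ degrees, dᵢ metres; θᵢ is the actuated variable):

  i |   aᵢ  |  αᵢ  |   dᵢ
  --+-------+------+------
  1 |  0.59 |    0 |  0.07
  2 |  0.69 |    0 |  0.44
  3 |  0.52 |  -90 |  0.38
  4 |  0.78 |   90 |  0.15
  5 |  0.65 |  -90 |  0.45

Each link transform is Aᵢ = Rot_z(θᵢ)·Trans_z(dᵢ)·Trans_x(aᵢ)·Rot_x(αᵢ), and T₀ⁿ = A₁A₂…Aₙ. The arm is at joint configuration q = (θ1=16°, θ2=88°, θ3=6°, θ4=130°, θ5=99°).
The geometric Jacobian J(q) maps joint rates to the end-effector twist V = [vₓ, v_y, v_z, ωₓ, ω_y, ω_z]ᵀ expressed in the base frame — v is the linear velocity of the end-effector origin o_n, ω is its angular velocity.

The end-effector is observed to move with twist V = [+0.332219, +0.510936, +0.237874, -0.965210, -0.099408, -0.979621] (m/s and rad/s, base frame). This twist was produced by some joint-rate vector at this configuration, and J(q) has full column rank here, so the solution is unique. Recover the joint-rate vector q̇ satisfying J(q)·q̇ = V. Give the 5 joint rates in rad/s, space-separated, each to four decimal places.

o_n = [-0.4906, 0.9641, 0.0811]
J₁: ẑ×o_n = [-0.9641, -0.4906, 0.0000], ω = ẑ
J2: z=[0.0000, 0.0000, 1.0000] o=[0.5671, 0.1626, 0.0700] → [-0.8015, -1.0578, 0.0000, 0.0000, 0.0000, 1.0000]
J3: z=[0.0000, 0.0000, 1.0000] o=[0.4002, 0.8321, 0.5100] → [-0.1320, -0.8909, 0.0000, 0.0000, 0.0000, 1.0000]
J4: z=[-0.9397, -0.3420, 0.0000] o=[0.2224, 1.3208, 0.8900] → [0.2767, -0.7601, 0.0913, -0.9397, -0.3420, 0.0000]
J5: z=[-0.2620, 0.7198, -0.6428] o=[0.2529, 0.7983, 0.2925] → [-0.0456, 0.4226, 0.4918, -0.2620, 0.7198, -0.6428]
q̇ = J⁺·V = [0.6650, -0.8010, -0.6450, 0.9410, 0.3090]

0.6650 -0.8010 -0.6450 0.9410 0.3090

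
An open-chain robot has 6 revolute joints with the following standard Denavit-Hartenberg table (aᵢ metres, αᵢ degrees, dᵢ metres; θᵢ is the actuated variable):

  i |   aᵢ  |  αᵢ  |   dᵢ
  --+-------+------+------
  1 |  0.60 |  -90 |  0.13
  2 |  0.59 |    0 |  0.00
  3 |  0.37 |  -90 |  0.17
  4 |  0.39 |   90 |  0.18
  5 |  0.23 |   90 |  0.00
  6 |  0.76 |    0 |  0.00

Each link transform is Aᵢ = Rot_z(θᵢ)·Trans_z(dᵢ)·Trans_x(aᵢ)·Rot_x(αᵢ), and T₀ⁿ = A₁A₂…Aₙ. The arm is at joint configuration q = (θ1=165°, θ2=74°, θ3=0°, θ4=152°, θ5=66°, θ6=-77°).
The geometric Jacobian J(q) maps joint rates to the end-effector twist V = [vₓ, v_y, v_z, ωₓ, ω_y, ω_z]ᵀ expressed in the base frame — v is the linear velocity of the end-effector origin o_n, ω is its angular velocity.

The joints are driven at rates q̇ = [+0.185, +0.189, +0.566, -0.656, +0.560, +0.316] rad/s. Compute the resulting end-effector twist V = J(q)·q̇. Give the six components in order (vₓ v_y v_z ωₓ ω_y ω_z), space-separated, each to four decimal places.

o_n = [-0.2513, -0.5167, -0.1398]
J₁: ẑ×o_n = [0.5167, -0.2513, 0.0000], ω = ẑ
J2: z=[-0.2588, -0.9659, 0.0000] o=[-0.5796, 0.1553, 0.1300] → [0.2606, -0.0698, 0.4910, -0.2588, -0.9659, 0.0000]
J3: z=[-0.2588, -0.9659, 0.0000] o=[-0.7366, 0.1974, -0.4371] → [-0.2872, 0.0770, 0.6536, -0.2588, -0.9659, 0.0000]
J4: z=[0.9285, -0.2488, -0.2756] o=[-0.8792, 0.0596, -0.7928] → [-0.3213, -0.7794, -0.3789, 0.9285, -0.2488, -0.2756]
J5: z=[0.1035, 0.8864, -0.4513] o=[-0.5729, 0.1671, -0.5114] → [0.0208, -0.1836, -0.3558, 0.1035, 0.8864, -0.4513]
J6: z=[-0.0519, 0.4579, 0.8875] o=[-0.3445, 0.1513, -0.4899] → [0.7532, 0.1008, -0.0080, -0.0519, 0.4579, 0.8875]
V = J·q̇ = [0.4427, 0.4242, 0.5095, -0.7629, 0.0750, 0.3935]

0.4427 0.4242 0.5095 -0.7629 0.0750 0.3935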